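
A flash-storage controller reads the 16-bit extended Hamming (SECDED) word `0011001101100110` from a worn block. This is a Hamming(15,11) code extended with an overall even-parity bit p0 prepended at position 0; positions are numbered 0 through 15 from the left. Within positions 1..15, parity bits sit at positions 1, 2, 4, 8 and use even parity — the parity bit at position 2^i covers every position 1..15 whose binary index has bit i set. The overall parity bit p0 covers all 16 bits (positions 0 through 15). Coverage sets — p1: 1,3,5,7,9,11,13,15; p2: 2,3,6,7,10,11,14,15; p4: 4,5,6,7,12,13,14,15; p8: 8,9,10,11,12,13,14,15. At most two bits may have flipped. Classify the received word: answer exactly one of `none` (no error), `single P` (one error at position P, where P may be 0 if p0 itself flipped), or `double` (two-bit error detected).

s1: b1⊕b3⊕b5⊕b7⊕b9⊕b11⊕b13⊕b15 = 0⊕1⊕0⊕1⊕1⊕0⊕1⊕0 = 0
s2: b2⊕b3⊕b6⊕b7⊕b10⊕b11⊕b14⊕b15 = 1⊕1⊕1⊕1⊕1⊕0⊕1⊕0 = 0
s4: b4⊕b5⊕b6⊕b7⊕b12⊕b13⊕b14⊕b15 = 0⊕0⊕1⊕1⊕0⊕1⊕1⊕0 = 0
s8: b8⊕b9⊕b10⊕b11⊕b12⊕b13⊕b14⊕b15 = 0⊕1⊕1⊕0⊕0⊕1⊕1⊕0 = 0
Syndrome (s8...s1) = 0000 → position 0 (no error).
Overall parity (XOR of all 16 bits, including p0): 0⊕0⊕1⊕1⊕0⊕0⊕1⊕1⊕0⊕1⊕1⊕0⊕0⊕1⊕1⊕0 = 0
Overall=0, syndrome position=0 → no error.

none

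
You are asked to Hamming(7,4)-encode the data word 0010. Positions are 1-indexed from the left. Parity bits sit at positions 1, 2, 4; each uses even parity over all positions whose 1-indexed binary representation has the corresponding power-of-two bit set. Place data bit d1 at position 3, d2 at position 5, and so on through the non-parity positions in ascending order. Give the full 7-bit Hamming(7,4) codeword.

0101010

Place data bits at non-power-of-two positions: b3=0, b5=0, b6=1, b7=0.
p1 = XOR of data positions {3,5,7} = 0⊕0⊕0 = 0
p2 = XOR of data positions {3,6,7} = 0⊕1⊕0 = 1
p4 = XOR of data positions {5,6,7} = 0⊕1⊕0 = 1
Codeword b1..b7 = 0101010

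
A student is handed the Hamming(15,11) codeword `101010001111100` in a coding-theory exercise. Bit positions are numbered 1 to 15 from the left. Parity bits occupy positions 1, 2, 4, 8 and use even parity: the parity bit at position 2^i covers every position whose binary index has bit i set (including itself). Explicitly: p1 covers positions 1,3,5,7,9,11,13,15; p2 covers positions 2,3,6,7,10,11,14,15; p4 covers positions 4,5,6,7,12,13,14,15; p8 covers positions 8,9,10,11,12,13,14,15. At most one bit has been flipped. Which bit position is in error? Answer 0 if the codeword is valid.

14

s1: b1⊕b3⊕b5⊕b7⊕b9⊕b11⊕b13⊕b15 = 1⊕1⊕1⊕0⊕1⊕1⊕1⊕0 = 0
s2: b2⊕b3⊕b6⊕b7⊕b10⊕b11⊕b14⊕b15 = 0⊕1⊕0⊕0⊕1⊕1⊕0⊕0 = 1
s4: b4⊕b5⊕b6⊕b7⊕b12⊕b13⊕b14⊕b15 = 0⊕1⊕0⊕0⊕1⊕1⊕0⊕0 = 1
s8: b8⊕b9⊕b10⊕b11⊕b12⊕b13⊕b14⊕b15 = 0⊕1⊕1⊕1⊕1⊕1⊕0⊕0 = 1
Syndrome (s8...s1) = 1110 → position 14.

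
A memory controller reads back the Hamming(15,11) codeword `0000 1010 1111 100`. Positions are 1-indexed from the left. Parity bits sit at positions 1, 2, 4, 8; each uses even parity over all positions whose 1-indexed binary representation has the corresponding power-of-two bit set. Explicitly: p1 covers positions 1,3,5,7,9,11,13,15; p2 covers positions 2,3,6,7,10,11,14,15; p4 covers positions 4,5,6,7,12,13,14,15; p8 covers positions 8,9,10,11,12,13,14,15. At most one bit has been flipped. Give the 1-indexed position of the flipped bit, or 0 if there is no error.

s1: b1⊕b3⊕b5⊕b7⊕b9⊕b11⊕b13⊕b15 = 0⊕0⊕1⊕1⊕1⊕1⊕1⊕0 = 1
s2: b2⊕b3⊕b6⊕b7⊕b10⊕b11⊕b14⊕b15 = 0⊕0⊕0⊕1⊕1⊕1⊕0⊕0 = 1
s4: b4⊕b5⊕b6⊕b7⊕b12⊕b13⊕b14⊕b15 = 0⊕1⊕0⊕1⊕1⊕1⊕0⊕0 = 0
s8: b8⊕b9⊕b10⊕b11⊕b12⊕b13⊕b14⊕b15 = 0⊕1⊕1⊕1⊕1⊕1⊕0⊕0 = 1
Syndrome (s8...s1) = 1011 → position 11.

11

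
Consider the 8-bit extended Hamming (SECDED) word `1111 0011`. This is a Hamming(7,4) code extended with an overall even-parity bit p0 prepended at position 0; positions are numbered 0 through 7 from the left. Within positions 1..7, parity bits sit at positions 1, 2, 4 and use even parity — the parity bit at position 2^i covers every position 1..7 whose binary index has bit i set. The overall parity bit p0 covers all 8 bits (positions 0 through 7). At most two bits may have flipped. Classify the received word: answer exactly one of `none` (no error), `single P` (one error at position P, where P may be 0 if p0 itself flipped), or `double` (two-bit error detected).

double

s1: b1⊕b3⊕b5⊕b7 = 1⊕1⊕0⊕1 = 1
s2: b2⊕b3⊕b6⊕b7 = 1⊕1⊕1⊕1 = 0
s4: b4⊕b5⊕b6⊕b7 = 0⊕0⊕1⊕1 = 0
Syndrome (s4...s1) = 001 → position 1.
Overall parity (XOR of all 8 bits, including p0): 1⊕1⊕1⊕1⊕0⊕0⊕1⊕1 = 0
Overall=0, syndrome position=1 → double-bit error detected (uncorrectable).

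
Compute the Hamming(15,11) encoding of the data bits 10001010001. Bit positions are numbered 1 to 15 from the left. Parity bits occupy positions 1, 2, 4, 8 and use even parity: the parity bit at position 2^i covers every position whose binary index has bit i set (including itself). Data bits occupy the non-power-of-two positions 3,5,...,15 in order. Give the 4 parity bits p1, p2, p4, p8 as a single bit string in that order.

0111

Place data bits at non-power-of-two positions: b3=1, b5=0, b6=0, b7=0, b9=1, b10=0, b11=1, b12=0, b13=0, b14=0, b15=1.
p1 = XOR of data positions {3,5,7,9,11,13,15} = 1⊕0⊕0⊕1⊕1⊕0⊕1 = 0
p2 = XOR of data positions {3,6,7,10,11,14,15} = 1⊕0⊕0⊕0⊕1⊕0⊕1 = 1
p4 = XOR of data positions {5,6,7,12,13,14,15} = 0⊕0⊕0⊕0⊕0⊕0⊕1 = 1
p8 = XOR of data positions {9,10,11,12,13,14,15} = 1⊕0⊕1⊕0⊕0⊕0⊕1 = 1
Parity bits p1,p2,p4,p8 = 0111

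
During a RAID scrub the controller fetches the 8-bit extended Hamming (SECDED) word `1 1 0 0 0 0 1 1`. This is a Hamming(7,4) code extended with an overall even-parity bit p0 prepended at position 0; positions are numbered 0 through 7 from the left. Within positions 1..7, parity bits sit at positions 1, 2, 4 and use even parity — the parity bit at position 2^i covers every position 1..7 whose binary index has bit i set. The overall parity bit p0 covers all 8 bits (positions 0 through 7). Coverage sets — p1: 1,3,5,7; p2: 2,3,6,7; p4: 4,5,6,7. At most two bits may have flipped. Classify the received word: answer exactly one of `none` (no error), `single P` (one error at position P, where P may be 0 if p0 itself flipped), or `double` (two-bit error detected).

s1: b1⊕b3⊕b5⊕b7 = 1⊕0⊕0⊕1 = 0
s2: b2⊕b3⊕b6⊕b7 = 0⊕0⊕1⊕1 = 0
s4: b4⊕b5⊕b6⊕b7 = 0⊕0⊕1⊕1 = 0
Syndrome (s4...s1) = 000 → position 0 (no error).
Overall parity (XOR of all 8 bits, including p0): 1⊕1⊕0⊕0⊕0⊕0⊕1⊕1 = 0
Overall=0, syndrome position=0 → no error.

none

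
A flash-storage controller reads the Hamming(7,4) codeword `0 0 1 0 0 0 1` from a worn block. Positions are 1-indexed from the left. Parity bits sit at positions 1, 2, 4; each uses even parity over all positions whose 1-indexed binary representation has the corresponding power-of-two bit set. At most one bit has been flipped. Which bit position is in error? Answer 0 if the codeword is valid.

4

s1: b1⊕b3⊕b5⊕b7 = 0⊕1⊕0⊕1 = 0
s2: b2⊕b3⊕b6⊕b7 = 0⊕1⊕0⊕1 = 0
s4: b4⊕b5⊕b6⊕b7 = 0⊕0⊕0⊕1 = 1
Syndrome (s4...s1) = 100 → position 4.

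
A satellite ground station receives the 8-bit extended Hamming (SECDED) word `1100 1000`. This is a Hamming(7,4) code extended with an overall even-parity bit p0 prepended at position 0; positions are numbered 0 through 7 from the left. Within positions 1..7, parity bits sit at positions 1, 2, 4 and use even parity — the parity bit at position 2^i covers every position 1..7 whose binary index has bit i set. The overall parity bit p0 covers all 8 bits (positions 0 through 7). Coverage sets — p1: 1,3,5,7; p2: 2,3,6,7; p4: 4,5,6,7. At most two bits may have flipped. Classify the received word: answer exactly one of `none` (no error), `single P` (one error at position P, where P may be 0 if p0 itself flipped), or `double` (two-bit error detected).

single 5

s1: b1⊕b3⊕b5⊕b7 = 1⊕0⊕0⊕0 = 1
s2: b2⊕b3⊕b6⊕b7 = 0⊕0⊕0⊕0 = 0
s4: b4⊕b5⊕b6⊕b7 = 1⊕0⊕0⊕0 = 1
Syndrome (s4...s1) = 101 → position 5.
Overall parity (XOR of all 8 bits, including p0): 1⊕1⊕0⊕0⊕1⊕0⊕0⊕0 = 1
Overall=1, syndrome position=5 → single-bit error at position 5.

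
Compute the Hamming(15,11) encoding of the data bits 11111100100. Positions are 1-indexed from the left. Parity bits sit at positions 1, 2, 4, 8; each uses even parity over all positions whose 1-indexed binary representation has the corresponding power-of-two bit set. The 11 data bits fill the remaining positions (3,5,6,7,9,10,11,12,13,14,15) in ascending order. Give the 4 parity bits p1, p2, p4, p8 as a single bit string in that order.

1001

Place data bits at non-power-of-two positions: b3=1, b5=1, b6=1, b7=1, b9=1, b10=1, b11=0, b12=0, b13=1, b14=0, b15=0.
p1 = XOR of data positions {3,5,7,9,11,13,15} = 1⊕1⊕1⊕1⊕0⊕1⊕0 = 1
p2 = XOR of data positions {3,6,7,10,11,14,15} = 1⊕1⊕1⊕1⊕0⊕0⊕0 = 0
p4 = XOR of data positions {5,6,7,12,13,14,15} = 1⊕1⊕1⊕0⊕1⊕0⊕0 = 0
p8 = XOR of data positions {9,10,11,12,13,14,15} = 1⊕1⊕0⊕0⊕1⊕0⊕0 = 1
Parity bits p1,p2,p4,p8 = 1001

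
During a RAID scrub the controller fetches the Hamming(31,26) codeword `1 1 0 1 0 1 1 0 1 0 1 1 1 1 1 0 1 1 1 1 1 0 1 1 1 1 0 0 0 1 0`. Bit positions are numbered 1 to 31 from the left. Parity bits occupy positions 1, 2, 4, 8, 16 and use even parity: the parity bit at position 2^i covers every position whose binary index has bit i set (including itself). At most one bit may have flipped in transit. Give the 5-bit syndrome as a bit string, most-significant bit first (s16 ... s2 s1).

00111

s1: b1⊕b3⊕b5⊕b7⊕b9⊕b11⊕b13⊕b15⊕b17⊕b19⊕b21⊕b23⊕b25⊕b27⊕b29⊕b31 = 1⊕0⊕0⊕1⊕1⊕1⊕1⊕1⊕1⊕1⊕1⊕1⊕1⊕0⊕0⊕0 = 1
s2: b2⊕b3⊕b6⊕b7⊕b10⊕b11⊕b14⊕b15⊕b18⊕b19⊕b22⊕b23⊕b26⊕b27⊕b30⊕b31 = 1⊕0⊕1⊕1⊕0⊕1⊕1⊕1⊕1⊕1⊕0⊕1⊕1⊕0⊕1⊕0 = 1
s4: b4⊕b5⊕b6⊕b7⊕b12⊕b13⊕b14⊕b15⊕b20⊕b21⊕b22⊕b23⊕b28⊕b29⊕b30⊕b31 = 1⊕0⊕1⊕1⊕1⊕1⊕1⊕1⊕1⊕1⊕0⊕1⊕0⊕0⊕1⊕0 = 1
s8: b8⊕b9⊕b10⊕b11⊕b12⊕b13⊕b14⊕b15⊕b24⊕b25⊕b26⊕b27⊕b28⊕b29⊕b30⊕b31 = 0⊕1⊕0⊕1⊕1⊕1⊕1⊕1⊕1⊕1⊕1⊕0⊕0⊕0⊕1⊕0 = 0
s16: b16⊕b17⊕b18⊕b19⊕b20⊕b21⊕b22⊕b23⊕b24⊕b25⊕b26⊕b27⊕b28⊕b29⊕b30⊕b31 = 0⊕1⊕1⊕1⊕1⊕1⊕0⊕1⊕1⊕1⊕1⊕0⊕0⊕0⊕1⊕0 = 0
Syndrome (s16...s1) = 00111 → position 7.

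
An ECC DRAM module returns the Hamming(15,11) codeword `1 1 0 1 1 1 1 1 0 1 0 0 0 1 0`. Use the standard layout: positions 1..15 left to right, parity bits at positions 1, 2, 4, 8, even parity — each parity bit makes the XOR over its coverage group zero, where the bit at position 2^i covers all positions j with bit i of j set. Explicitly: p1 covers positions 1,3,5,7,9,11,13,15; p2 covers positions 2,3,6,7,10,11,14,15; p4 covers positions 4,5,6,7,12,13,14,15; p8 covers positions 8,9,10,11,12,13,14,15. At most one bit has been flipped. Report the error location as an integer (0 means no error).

s1: b1⊕b3⊕b5⊕b7⊕b9⊕b11⊕b13⊕b15 = 1⊕0⊕1⊕1⊕0⊕0⊕0⊕0 = 1
s2: b2⊕b3⊕b6⊕b7⊕b10⊕b11⊕b14⊕b15 = 1⊕0⊕1⊕1⊕1⊕0⊕1⊕0 = 1
s4: b4⊕b5⊕b6⊕b7⊕b12⊕b13⊕b14⊕b15 = 1⊕1⊕1⊕1⊕0⊕0⊕1⊕0 = 1
s8: b8⊕b9⊕b10⊕b11⊕b12⊕b13⊕b14⊕b15 = 1⊕0⊕1⊕0⊕0⊕0⊕1⊕0 = 1
Syndrome (s8...s1) = 1111 → position 15.

15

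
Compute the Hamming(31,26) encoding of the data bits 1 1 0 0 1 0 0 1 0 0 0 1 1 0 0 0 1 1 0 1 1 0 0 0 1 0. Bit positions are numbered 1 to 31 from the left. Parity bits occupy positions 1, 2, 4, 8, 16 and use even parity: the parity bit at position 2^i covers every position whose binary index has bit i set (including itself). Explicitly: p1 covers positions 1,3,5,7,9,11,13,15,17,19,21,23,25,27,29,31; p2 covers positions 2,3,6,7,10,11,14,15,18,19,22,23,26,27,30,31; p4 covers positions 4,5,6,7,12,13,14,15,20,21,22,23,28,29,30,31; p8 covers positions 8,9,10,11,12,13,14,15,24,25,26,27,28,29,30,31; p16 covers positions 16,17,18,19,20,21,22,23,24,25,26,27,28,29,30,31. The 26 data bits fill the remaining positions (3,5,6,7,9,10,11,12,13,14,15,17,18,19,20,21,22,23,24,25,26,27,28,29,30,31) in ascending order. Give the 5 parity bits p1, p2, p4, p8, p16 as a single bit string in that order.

Place data bits at non-power-of-two positions: b3=1, b5=1, b6=0, b7=0, b9=1, b10=0, b11=0, b12=1, b13=0, b14=0, b15=0, b17=1, b18=1, b19=0, b20=0, b21=0, b22=1, b23=1, b24=0, b25=1, b26=1, b27=0, b28=0, b29=0, b30=1, b31=0.
p1 = XOR of data positions {3,5,7,9,11,13,15,17,19,21,23,25,27,29,31} = 1⊕1⊕0⊕1⊕0⊕0⊕0⊕1⊕0⊕0⊕1⊕1⊕0⊕0⊕0 = 0
p2 = XOR of data positions {3,6,7,10,11,14,15,18,19,22,23,26,27,30,31} = 1⊕0⊕0⊕0⊕0⊕0⊕0⊕1⊕0⊕1⊕1⊕1⊕0⊕1⊕0 = 0
p4 = XOR of data positions {5,6,7,12,13,14,15,20,21,22,23,28,29,30,31} = 1⊕0⊕0⊕1⊕0⊕0⊕0⊕0⊕0⊕1⊕1⊕0⊕0⊕1⊕0 = 1
p8 = XOR of data positions {9,10,11,12,13,14,15,24,25,26,27,28,29,30,31} = 1⊕0⊕0⊕1⊕0⊕0⊕0⊕0⊕1⊕1⊕0⊕0⊕0⊕1⊕0 = 1
p16 = XOR of data positions {17,18,19,20,21,22,23,24,25,26,27,28,29,30,31} = 1⊕1⊕0⊕0⊕0⊕1⊕1⊕0⊕1⊕1⊕0⊕0⊕0⊕1⊕0 = 1
Parity bits p1,p2,p4,p8,p16 = 00111

00111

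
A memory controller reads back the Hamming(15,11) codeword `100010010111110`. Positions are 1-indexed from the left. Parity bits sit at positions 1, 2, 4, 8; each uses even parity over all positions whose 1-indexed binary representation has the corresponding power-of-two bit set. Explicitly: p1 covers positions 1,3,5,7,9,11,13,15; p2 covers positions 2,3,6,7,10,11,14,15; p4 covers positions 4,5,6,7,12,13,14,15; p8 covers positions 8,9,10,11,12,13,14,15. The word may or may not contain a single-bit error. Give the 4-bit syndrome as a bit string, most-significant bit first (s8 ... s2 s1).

s1: b1⊕b3⊕b5⊕b7⊕b9⊕b11⊕b13⊕b15 = 1⊕0⊕1⊕0⊕0⊕1⊕1⊕0 = 0
s2: b2⊕b3⊕b6⊕b7⊕b10⊕b11⊕b14⊕b15 = 0⊕0⊕0⊕0⊕1⊕1⊕1⊕0 = 1
s4: b4⊕b5⊕b6⊕b7⊕b12⊕b13⊕b14⊕b15 = 0⊕1⊕0⊕0⊕1⊕1⊕1⊕0 = 0
s8: b8⊕b9⊕b10⊕b11⊕b12⊕b13⊕b14⊕b15 = 1⊕0⊕1⊕1⊕1⊕1⊕1⊕0 = 0
Syndrome (s8...s1) = 0010 → position 2.

0010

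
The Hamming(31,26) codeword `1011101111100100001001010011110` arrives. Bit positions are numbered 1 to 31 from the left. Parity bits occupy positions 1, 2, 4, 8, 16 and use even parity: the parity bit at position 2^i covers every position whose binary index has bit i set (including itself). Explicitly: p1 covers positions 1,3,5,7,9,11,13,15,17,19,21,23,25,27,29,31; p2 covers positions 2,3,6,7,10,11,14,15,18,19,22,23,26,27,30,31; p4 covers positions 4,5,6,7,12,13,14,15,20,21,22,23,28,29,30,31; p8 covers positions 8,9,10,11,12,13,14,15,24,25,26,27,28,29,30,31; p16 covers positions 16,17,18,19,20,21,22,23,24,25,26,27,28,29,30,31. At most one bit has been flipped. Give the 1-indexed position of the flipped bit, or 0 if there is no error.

19

s1: b1⊕b3⊕b5⊕b7⊕b9⊕b11⊕b13⊕b15⊕b17⊕b19⊕b21⊕b23⊕b25⊕b27⊕b29⊕b31 = 1⊕1⊕1⊕1⊕1⊕1⊕0⊕0⊕0⊕1⊕0⊕0⊕0⊕1⊕1⊕0 = 1
s2: b2⊕b3⊕b6⊕b7⊕b10⊕b11⊕b14⊕b15⊕b18⊕b19⊕b22⊕b23⊕b26⊕b27⊕b30⊕b31 = 0⊕1⊕0⊕1⊕1⊕1⊕1⊕0⊕0⊕1⊕1⊕0⊕0⊕1⊕1⊕0 = 1
s4: b4⊕b5⊕b6⊕b7⊕b12⊕b13⊕b14⊕b15⊕b20⊕b21⊕b22⊕b23⊕b28⊕b29⊕b30⊕b31 = 1⊕1⊕0⊕1⊕0⊕0⊕1⊕0⊕0⊕0⊕1⊕0⊕1⊕1⊕1⊕0 = 0
s8: b8⊕b9⊕b10⊕b11⊕b12⊕b13⊕b14⊕b15⊕b24⊕b25⊕b26⊕b27⊕b28⊕b29⊕b30⊕b31 = 1⊕1⊕1⊕1⊕0⊕0⊕1⊕0⊕1⊕0⊕0⊕1⊕1⊕1⊕1⊕0 = 0
s16: b16⊕b17⊕b18⊕b19⊕b20⊕b21⊕b22⊕b23⊕b24⊕b25⊕b26⊕b27⊕b28⊕b29⊕b30⊕b31 = 0⊕0⊕0⊕1⊕0⊕0⊕1⊕0⊕1⊕0⊕0⊕1⊕1⊕1⊕1⊕0 = 1
Syndrome (s16...s1) = 10011 → position 19.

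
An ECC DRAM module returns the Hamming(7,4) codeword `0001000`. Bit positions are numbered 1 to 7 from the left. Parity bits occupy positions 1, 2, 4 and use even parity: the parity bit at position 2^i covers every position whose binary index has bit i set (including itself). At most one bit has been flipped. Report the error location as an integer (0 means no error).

s1: b1⊕b3⊕b5⊕b7 = 0⊕0⊕0⊕0 = 0
s2: b2⊕b3⊕b6⊕b7 = 0⊕0⊕0⊕0 = 0
s4: b4⊕b5⊕b6⊕b7 = 1⊕0⊕0⊕0 = 1
Syndrome (s4...s1) = 100 → position 4.

4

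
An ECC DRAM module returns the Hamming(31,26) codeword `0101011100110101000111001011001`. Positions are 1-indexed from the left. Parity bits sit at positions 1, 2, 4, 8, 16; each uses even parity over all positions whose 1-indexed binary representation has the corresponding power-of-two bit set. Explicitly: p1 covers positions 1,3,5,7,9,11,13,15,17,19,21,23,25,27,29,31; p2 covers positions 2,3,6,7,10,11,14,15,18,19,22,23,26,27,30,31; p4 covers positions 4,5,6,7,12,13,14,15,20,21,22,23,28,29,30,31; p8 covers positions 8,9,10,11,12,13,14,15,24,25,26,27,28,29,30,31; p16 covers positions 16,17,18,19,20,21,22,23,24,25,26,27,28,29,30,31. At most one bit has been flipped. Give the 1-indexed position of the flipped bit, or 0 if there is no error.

s1: b1⊕b3⊕b5⊕b7⊕b9⊕b11⊕b13⊕b15⊕b17⊕b19⊕b21⊕b23⊕b25⊕b27⊕b29⊕b31 = 0⊕0⊕0⊕1⊕0⊕1⊕0⊕0⊕0⊕0⊕1⊕0⊕1⊕1⊕0⊕1 = 0
s2: b2⊕b3⊕b6⊕b7⊕b10⊕b11⊕b14⊕b15⊕b18⊕b19⊕b22⊕b23⊕b26⊕b27⊕b30⊕b31 = 1⊕0⊕1⊕1⊕0⊕1⊕1⊕0⊕0⊕0⊕1⊕0⊕0⊕1⊕0⊕1 = 0
s4: b4⊕b5⊕b6⊕b7⊕b12⊕b13⊕b14⊕b15⊕b20⊕b21⊕b22⊕b23⊕b28⊕b29⊕b30⊕b31 = 1⊕0⊕1⊕1⊕1⊕0⊕1⊕0⊕1⊕1⊕1⊕0⊕1⊕0⊕0⊕1 = 0
s8: b8⊕b9⊕b10⊕b11⊕b12⊕b13⊕b14⊕b15⊕b24⊕b25⊕b26⊕b27⊕b28⊕b29⊕b30⊕b31 = 1⊕0⊕0⊕1⊕1⊕0⊕1⊕0⊕0⊕1⊕0⊕1⊕1⊕0⊕0⊕1 = 0
s16: b16⊕b17⊕b18⊕b19⊕b20⊕b21⊕b22⊕b23⊕b24⊕b25⊕b26⊕b27⊕b28⊕b29⊕b30⊕b31 = 1⊕0⊕0⊕0⊕1⊕1⊕1⊕0⊕0⊕1⊕0⊕1⊕1⊕0⊕0⊕1 = 0
Syndrome (s16...s1) = 00000 → position 0 (no error).

0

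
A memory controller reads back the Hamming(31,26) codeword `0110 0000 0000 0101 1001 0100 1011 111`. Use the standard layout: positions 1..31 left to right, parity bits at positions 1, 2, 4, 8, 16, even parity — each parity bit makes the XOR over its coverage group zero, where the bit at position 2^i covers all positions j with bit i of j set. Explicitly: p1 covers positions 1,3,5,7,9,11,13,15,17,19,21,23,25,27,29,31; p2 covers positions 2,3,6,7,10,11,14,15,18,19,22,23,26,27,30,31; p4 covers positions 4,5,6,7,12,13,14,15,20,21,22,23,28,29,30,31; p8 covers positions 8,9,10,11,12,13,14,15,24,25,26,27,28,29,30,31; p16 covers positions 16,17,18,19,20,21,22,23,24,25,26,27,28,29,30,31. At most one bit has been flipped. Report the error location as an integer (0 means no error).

s1: b1⊕b3⊕b5⊕b7⊕b9⊕b11⊕b13⊕b15⊕b17⊕b19⊕b21⊕b23⊕b25⊕b27⊕b29⊕b31 = 0⊕1⊕0⊕0⊕0⊕0⊕0⊕0⊕1⊕0⊕0⊕0⊕1⊕1⊕1⊕1 = 0
s2: b2⊕b3⊕b6⊕b7⊕b10⊕b11⊕b14⊕b15⊕b18⊕b19⊕b22⊕b23⊕b26⊕b27⊕b30⊕b31 = 1⊕1⊕0⊕0⊕0⊕0⊕1⊕0⊕0⊕0⊕1⊕0⊕0⊕1⊕1⊕1 = 1
s4: b4⊕b5⊕b6⊕b7⊕b12⊕b13⊕b14⊕b15⊕b20⊕b21⊕b22⊕b23⊕b28⊕b29⊕b30⊕b31 = 0⊕0⊕0⊕0⊕0⊕0⊕1⊕0⊕1⊕0⊕1⊕0⊕1⊕1⊕1⊕1 = 1
s8: b8⊕b9⊕b10⊕b11⊕b12⊕b13⊕b14⊕b15⊕b24⊕b25⊕b26⊕b27⊕b28⊕b29⊕b30⊕b31 = 0⊕0⊕0⊕0⊕0⊕0⊕1⊕0⊕0⊕1⊕0⊕1⊕1⊕1⊕1⊕1 = 1
s16: b16⊕b17⊕b18⊕b19⊕b20⊕b21⊕b22⊕b23⊕b24⊕b25⊕b26⊕b27⊕b28⊕b29⊕b30⊕b31 = 1⊕1⊕0⊕0⊕1⊕0⊕1⊕0⊕0⊕1⊕0⊕1⊕1⊕1⊕1⊕1 = 0
Syndrome (s16...s1) = 01110 → position 14.

14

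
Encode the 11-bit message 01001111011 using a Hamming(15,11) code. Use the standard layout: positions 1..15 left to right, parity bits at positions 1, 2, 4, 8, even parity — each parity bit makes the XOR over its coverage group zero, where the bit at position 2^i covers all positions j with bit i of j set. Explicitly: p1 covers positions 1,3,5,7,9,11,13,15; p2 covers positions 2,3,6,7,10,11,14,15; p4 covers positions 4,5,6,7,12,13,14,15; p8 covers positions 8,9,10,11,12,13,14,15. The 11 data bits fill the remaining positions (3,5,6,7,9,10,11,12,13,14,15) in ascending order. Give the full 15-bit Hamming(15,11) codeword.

000010001111011

Place data bits at non-power-of-two positions: b3=0, b5=1, b6=0, b7=0, b9=1, b10=1, b11=1, b12=1, b13=0, b14=1, b15=1.
p1 = XOR of data positions {3,5,7,9,11,13,15} = 0⊕1⊕0⊕1⊕1⊕0⊕1 = 0
p2 = XOR of data positions {3,6,7,10,11,14,15} = 0⊕0⊕0⊕1⊕1⊕1⊕1 = 0
p4 = XOR of data positions {5,6,7,12,13,14,15} = 1⊕0⊕0⊕1⊕0⊕1⊕1 = 0
p8 = XOR of data positions {9,10,11,12,13,14,15} = 1⊕1⊕1⊕1⊕0⊕1⊕1 = 0
Codeword b1..b15 = 000010001111011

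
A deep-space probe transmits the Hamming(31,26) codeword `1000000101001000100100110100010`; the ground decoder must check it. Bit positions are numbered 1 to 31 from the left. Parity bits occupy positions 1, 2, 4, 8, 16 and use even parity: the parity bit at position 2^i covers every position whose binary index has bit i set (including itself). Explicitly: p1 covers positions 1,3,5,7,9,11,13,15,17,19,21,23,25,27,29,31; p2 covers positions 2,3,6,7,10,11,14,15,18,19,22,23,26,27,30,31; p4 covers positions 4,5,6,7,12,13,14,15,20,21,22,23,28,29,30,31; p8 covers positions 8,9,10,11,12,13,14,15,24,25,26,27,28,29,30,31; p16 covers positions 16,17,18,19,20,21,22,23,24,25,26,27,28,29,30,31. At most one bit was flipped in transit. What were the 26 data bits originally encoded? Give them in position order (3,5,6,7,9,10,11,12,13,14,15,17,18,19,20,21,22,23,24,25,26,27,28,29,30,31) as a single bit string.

00000100100100100110100010

s1: b1⊕b3⊕b5⊕b7⊕b9⊕b11⊕b13⊕b15⊕b17⊕b19⊕b21⊕b23⊕b25⊕b27⊕b29⊕b31 = 1⊕0⊕0⊕0⊕0⊕0⊕1⊕0⊕1⊕0⊕0⊕1⊕0⊕0⊕0⊕0 = 0
s2: b2⊕b3⊕b6⊕b7⊕b10⊕b11⊕b14⊕b15⊕b18⊕b19⊕b22⊕b23⊕b26⊕b27⊕b30⊕b31 = 0⊕0⊕0⊕0⊕1⊕0⊕0⊕0⊕0⊕0⊕0⊕1⊕1⊕0⊕1⊕0 = 0
s4: b4⊕b5⊕b6⊕b7⊕b12⊕b13⊕b14⊕b15⊕b20⊕b21⊕b22⊕b23⊕b28⊕b29⊕b30⊕b31 = 0⊕0⊕0⊕0⊕0⊕1⊕0⊕0⊕1⊕0⊕0⊕1⊕0⊕0⊕1⊕0 = 0
s8: b8⊕b9⊕b10⊕b11⊕b12⊕b13⊕b14⊕b15⊕b24⊕b25⊕b26⊕b27⊕b28⊕b29⊕b30⊕b31 = 1⊕0⊕1⊕0⊕0⊕1⊕0⊕0⊕1⊕0⊕1⊕0⊕0⊕0⊕1⊕0 = 0
s16: b16⊕b17⊕b18⊕b19⊕b20⊕b21⊕b22⊕b23⊕b24⊕b25⊕b26⊕b27⊕b28⊕b29⊕b30⊕b31 = 0⊕1⊕0⊕0⊕1⊕0⊕0⊕1⊕1⊕0⊕1⊕0⊕0⊕0⊕1⊕0 = 0
Syndrome (s16...s1) = 00000 → position 0 (no error).
No correction needed.
Data bits at positions 3,5,6,7,9,10,11,12,13,14,15,17,18,19,20,21,22,23,24,25,26,27,28,29,30,31: 00000100100100100110100010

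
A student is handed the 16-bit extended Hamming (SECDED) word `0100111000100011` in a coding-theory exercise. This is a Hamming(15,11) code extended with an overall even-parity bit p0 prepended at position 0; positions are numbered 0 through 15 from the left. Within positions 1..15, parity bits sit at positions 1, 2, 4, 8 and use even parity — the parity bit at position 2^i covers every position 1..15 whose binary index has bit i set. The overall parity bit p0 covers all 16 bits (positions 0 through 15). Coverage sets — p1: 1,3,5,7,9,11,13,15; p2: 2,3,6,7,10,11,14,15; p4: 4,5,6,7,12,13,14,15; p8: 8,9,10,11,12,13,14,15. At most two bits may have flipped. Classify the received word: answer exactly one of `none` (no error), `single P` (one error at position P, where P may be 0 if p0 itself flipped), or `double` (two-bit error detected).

single 13

s1: b1⊕b3⊕b5⊕b7⊕b9⊕b11⊕b13⊕b15 = 1⊕0⊕1⊕0⊕0⊕0⊕0⊕1 = 1
s2: b2⊕b3⊕b6⊕b7⊕b10⊕b11⊕b14⊕b15 = 0⊕0⊕1⊕0⊕1⊕0⊕1⊕1 = 0
s4: b4⊕b5⊕b6⊕b7⊕b12⊕b13⊕b14⊕b15 = 1⊕1⊕1⊕0⊕0⊕0⊕1⊕1 = 1
s8: b8⊕b9⊕b10⊕b11⊕b12⊕b13⊕b14⊕b15 = 0⊕0⊕1⊕0⊕0⊕0⊕1⊕1 = 1
Syndrome (s8...s1) = 1101 → position 13.
Overall parity (XOR of all 16 bits, including p0): 0⊕1⊕0⊕0⊕1⊕1⊕1⊕0⊕0⊕0⊕1⊕0⊕0⊕0⊕1⊕1 = 1
Overall=1, syndrome position=13 → single-bit error at position 13.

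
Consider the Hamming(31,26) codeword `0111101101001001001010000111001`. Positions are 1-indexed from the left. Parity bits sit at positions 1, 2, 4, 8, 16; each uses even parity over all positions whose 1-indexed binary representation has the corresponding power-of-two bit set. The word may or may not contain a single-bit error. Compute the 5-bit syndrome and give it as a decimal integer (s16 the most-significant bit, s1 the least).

s1: b1⊕b3⊕b5⊕b7⊕b9⊕b11⊕b13⊕b15⊕b17⊕b19⊕b21⊕b23⊕b25⊕b27⊕b29⊕b31 = 0⊕1⊕1⊕1⊕0⊕0⊕1⊕0⊕0⊕1⊕1⊕0⊕0⊕1⊕0⊕1 = 0
s2: b2⊕b3⊕b6⊕b7⊕b10⊕b11⊕b14⊕b15⊕b18⊕b19⊕b22⊕b23⊕b26⊕b27⊕b30⊕b31 = 1⊕1⊕0⊕1⊕1⊕0⊕0⊕0⊕0⊕1⊕0⊕0⊕1⊕1⊕0⊕1 = 0
s4: b4⊕b5⊕b6⊕b7⊕b12⊕b13⊕b14⊕b15⊕b20⊕b21⊕b22⊕b23⊕b28⊕b29⊕b30⊕b31 = 1⊕1⊕0⊕1⊕0⊕1⊕0⊕0⊕0⊕1⊕0⊕0⊕1⊕0⊕0⊕1 = 1
s8: b8⊕b9⊕b10⊕b11⊕b12⊕b13⊕b14⊕b15⊕b24⊕b25⊕b26⊕b27⊕b28⊕b29⊕b30⊕b31 = 1⊕0⊕1⊕0⊕0⊕1⊕0⊕0⊕0⊕0⊕1⊕1⊕1⊕0⊕0⊕1 = 1
s16: b16⊕b17⊕b18⊕b19⊕b20⊕b21⊕b22⊕b23⊕b24⊕b25⊕b26⊕b27⊕b28⊕b29⊕b30⊕b31 = 1⊕0⊕0⊕1⊕0⊕1⊕0⊕0⊕0⊕0⊕1⊕1⊕1⊕0⊕0⊕1 = 1
Syndrome (s16...s1) = 11100 → position 28.

28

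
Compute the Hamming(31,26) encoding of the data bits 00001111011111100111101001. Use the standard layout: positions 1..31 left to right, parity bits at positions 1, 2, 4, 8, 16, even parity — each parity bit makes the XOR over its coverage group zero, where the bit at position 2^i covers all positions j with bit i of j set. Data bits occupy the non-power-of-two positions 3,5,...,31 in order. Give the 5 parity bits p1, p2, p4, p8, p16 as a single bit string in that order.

01110

Place data bits at non-power-of-two positions: b3=0, b5=0, b6=0, b7=0, b9=1, b10=1, b11=1, b12=1, b13=0, b14=1, b15=1, b17=1, b18=1, b19=1, b20=1, b21=0, b22=0, b23=1, b24=1, b25=1, b26=1, b27=0, b28=1, b29=0, b30=0, b31=1.
p1 = XOR of data positions {3,5,7,9,11,13,15,17,19,21,23,25,27,29,31} = 0⊕0⊕0⊕1⊕1⊕0⊕1⊕1⊕1⊕0⊕1⊕1⊕0⊕0⊕1 = 0
p2 = XOR of data positions {3,6,7,10,11,14,15,18,19,22,23,26,27,30,31} = 0⊕0⊕0⊕1⊕1⊕1⊕1⊕1⊕1⊕0⊕1⊕1⊕0⊕0⊕1 = 1
p4 = XOR of data positions {5,6,7,12,13,14,15,20,21,22,23,28,29,30,31} = 0⊕0⊕0⊕1⊕0⊕1⊕1⊕1⊕0⊕0⊕1⊕1⊕0⊕0⊕1 = 1
p8 = XOR of data positions {9,10,11,12,13,14,15,24,25,26,27,28,29,30,31} = 1⊕1⊕1⊕1⊕0⊕1⊕1⊕1⊕1⊕1⊕0⊕1⊕0⊕0⊕1 = 1
p16 = XOR of data positions {17,18,19,20,21,22,23,24,25,26,27,28,29,30,31} = 1⊕1⊕1⊕1⊕0⊕0⊕1⊕1⊕1⊕1⊕0⊕1⊕0⊕0⊕1 = 0
Parity bits p1,p2,p4,p8,p16 = 01110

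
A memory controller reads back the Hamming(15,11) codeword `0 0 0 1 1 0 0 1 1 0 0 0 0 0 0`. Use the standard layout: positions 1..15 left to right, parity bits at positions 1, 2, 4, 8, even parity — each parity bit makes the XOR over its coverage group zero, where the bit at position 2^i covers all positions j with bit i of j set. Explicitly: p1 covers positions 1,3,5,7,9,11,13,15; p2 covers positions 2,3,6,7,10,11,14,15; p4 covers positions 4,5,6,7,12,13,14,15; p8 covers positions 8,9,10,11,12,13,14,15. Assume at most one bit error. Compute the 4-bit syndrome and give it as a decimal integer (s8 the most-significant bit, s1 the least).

0

s1: b1⊕b3⊕b5⊕b7⊕b9⊕b11⊕b13⊕b15 = 0⊕0⊕1⊕0⊕1⊕0⊕0⊕0 = 0
s2: b2⊕b3⊕b6⊕b7⊕b10⊕b11⊕b14⊕b15 = 0⊕0⊕0⊕0⊕0⊕0⊕0⊕0 = 0
s4: b4⊕b5⊕b6⊕b7⊕b12⊕b13⊕b14⊕b15 = 1⊕1⊕0⊕0⊕0⊕0⊕0⊕0 = 0
s8: b8⊕b9⊕b10⊕b11⊕b12⊕b13⊕b14⊕b15 = 1⊕1⊕0⊕0⊕0⊕0⊕0⊕0 = 0
Syndrome (s8...s1) = 0000 → position 0 (no error).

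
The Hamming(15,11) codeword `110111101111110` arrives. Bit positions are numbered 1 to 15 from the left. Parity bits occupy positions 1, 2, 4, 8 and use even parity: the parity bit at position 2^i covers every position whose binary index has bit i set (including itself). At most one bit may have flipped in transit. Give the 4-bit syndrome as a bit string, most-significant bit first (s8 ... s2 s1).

s1: b1⊕b3⊕b5⊕b7⊕b9⊕b11⊕b13⊕b15 = 1⊕0⊕1⊕1⊕1⊕1⊕1⊕0 = 0
s2: b2⊕b3⊕b6⊕b7⊕b10⊕b11⊕b14⊕b15 = 1⊕0⊕1⊕1⊕1⊕1⊕1⊕0 = 0
s4: b4⊕b5⊕b6⊕b7⊕b12⊕b13⊕b14⊕b15 = 1⊕1⊕1⊕1⊕1⊕1⊕1⊕0 = 1
s8: b8⊕b9⊕b10⊕b11⊕b12⊕b13⊕b14⊕b15 = 0⊕1⊕1⊕1⊕1⊕1⊕1⊕0 = 0
Syndrome (s8...s1) = 0100 → position 4.

0100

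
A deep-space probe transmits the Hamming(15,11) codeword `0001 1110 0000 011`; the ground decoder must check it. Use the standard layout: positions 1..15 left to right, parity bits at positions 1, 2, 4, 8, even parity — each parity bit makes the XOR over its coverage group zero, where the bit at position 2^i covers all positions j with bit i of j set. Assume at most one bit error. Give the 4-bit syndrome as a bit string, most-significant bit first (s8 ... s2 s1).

0001

s1: b1⊕b3⊕b5⊕b7⊕b9⊕b11⊕b13⊕b15 = 0⊕0⊕1⊕1⊕0⊕0⊕0⊕1 = 1
s2: b2⊕b3⊕b6⊕b7⊕b10⊕b11⊕b14⊕b15 = 0⊕0⊕1⊕1⊕0⊕0⊕1⊕1 = 0
s4: b4⊕b5⊕b6⊕b7⊕b12⊕b13⊕b14⊕b15 = 1⊕1⊕1⊕1⊕0⊕0⊕1⊕1 = 0
s8: b8⊕b9⊕b10⊕b11⊕b12⊕b13⊕b14⊕b15 = 0⊕0⊕0⊕0⊕0⊕0⊕1⊕1 = 0
Syndrome (s8...s1) = 0001 → position 1.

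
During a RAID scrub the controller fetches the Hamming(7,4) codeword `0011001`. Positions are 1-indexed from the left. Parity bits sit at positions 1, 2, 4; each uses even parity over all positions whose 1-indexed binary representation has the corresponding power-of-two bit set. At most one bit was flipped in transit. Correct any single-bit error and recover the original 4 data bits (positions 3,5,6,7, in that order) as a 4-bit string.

s1: b1⊕b3⊕b5⊕b7 = 0⊕1⊕0⊕1 = 0
s2: b2⊕b3⊕b6⊕b7 = 0⊕1⊕0⊕1 = 0
s4: b4⊕b5⊕b6⊕b7 = 1⊕0⊕0⊕1 = 0
Syndrome (s4...s1) = 000 → position 0 (no error).
No correction needed.
Data bits at positions 3,5,6,7: 1001

1001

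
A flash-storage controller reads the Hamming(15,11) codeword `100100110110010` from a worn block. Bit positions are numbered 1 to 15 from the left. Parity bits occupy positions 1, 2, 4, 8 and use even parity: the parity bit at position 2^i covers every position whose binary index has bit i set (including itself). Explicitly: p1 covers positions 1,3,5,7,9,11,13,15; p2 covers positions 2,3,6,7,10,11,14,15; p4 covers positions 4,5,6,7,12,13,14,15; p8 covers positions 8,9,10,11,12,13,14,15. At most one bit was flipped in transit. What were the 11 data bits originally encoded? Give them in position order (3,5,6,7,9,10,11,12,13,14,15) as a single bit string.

01010110010

s1: b1⊕b3⊕b5⊕b7⊕b9⊕b11⊕b13⊕b15 = 1⊕0⊕0⊕1⊕0⊕1⊕0⊕0 = 1
s2: b2⊕b3⊕b6⊕b7⊕b10⊕b11⊕b14⊕b15 = 0⊕0⊕0⊕1⊕1⊕1⊕1⊕0 = 0
s4: b4⊕b5⊕b6⊕b7⊕b12⊕b13⊕b14⊕b15 = 1⊕0⊕0⊕1⊕0⊕0⊕1⊕0 = 1
s8: b8⊕b9⊕b10⊕b11⊕b12⊕b13⊕b14⊕b15 = 1⊕0⊕1⊕1⊕0⊕0⊕1⊕0 = 0
Syndrome (s8...s1) = 0101 → position 5.
Flip bit 5: corrected codeword = 100110110110010
Data bits at positions 3,5,6,7,9,10,11,12,13,14,15: 01010110010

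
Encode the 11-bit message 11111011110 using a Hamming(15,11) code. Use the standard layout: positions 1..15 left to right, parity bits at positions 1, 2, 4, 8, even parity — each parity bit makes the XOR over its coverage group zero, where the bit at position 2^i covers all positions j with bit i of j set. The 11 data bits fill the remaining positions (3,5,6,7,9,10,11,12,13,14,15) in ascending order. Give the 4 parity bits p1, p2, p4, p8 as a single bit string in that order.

Place data bits at non-power-of-two positions: b3=1, b5=1, b6=1, b7=1, b9=1, b10=0, b11=1, b12=1, b13=1, b14=1, b15=0.
p1 = XOR of data positions {3,5,7,9,11,13,15} = 1⊕1⊕1⊕1⊕1⊕1⊕0 = 0
p2 = XOR of data positions {3,6,7,10,11,14,15} = 1⊕1⊕1⊕0⊕1⊕1⊕0 = 1
p4 = XOR of data positions {5,6,7,12,13,14,15} = 1⊕1⊕1⊕1⊕1⊕1⊕0 = 0
p8 = XOR of data positions {9,10,11,12,13,14,15} = 1⊕0⊕1⊕1⊕1⊕1⊕0 = 1
Parity bits p1,p2,p4,p8 = 0101

0101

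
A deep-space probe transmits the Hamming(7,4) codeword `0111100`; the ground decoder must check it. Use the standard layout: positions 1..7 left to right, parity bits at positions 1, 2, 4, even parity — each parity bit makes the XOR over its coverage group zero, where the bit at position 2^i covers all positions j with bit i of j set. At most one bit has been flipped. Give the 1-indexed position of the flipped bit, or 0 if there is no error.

0

s1: b1⊕b3⊕b5⊕b7 = 0⊕1⊕1⊕0 = 0
s2: b2⊕b3⊕b6⊕b7 = 1⊕1⊕0⊕0 = 0
s4: b4⊕b5⊕b6⊕b7 = 1⊕1⊕0⊕0 = 0
Syndrome (s4...s1) = 000 → position 0 (no error).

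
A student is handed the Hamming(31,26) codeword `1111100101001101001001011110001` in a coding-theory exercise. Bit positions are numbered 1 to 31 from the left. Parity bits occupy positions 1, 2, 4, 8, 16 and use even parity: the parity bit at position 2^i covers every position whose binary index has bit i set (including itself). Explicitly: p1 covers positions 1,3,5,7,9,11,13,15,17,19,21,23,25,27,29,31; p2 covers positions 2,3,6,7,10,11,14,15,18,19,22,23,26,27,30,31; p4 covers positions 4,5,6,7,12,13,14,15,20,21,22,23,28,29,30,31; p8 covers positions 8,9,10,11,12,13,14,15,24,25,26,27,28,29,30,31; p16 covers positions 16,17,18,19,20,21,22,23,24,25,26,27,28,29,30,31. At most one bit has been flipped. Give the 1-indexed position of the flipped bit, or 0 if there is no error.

10

s1: b1⊕b3⊕b5⊕b7⊕b9⊕b11⊕b13⊕b15⊕b17⊕b19⊕b21⊕b23⊕b25⊕b27⊕b29⊕b31 = 1⊕1⊕1⊕0⊕0⊕0⊕1⊕0⊕0⊕1⊕0⊕0⊕1⊕1⊕0⊕1 = 0
s2: b2⊕b3⊕b6⊕b7⊕b10⊕b11⊕b14⊕b15⊕b18⊕b19⊕b22⊕b23⊕b26⊕b27⊕b30⊕b31 = 1⊕1⊕0⊕0⊕1⊕0⊕1⊕0⊕0⊕1⊕1⊕0⊕1⊕1⊕0⊕1 = 1
s4: b4⊕b5⊕b6⊕b7⊕b12⊕b13⊕b14⊕b15⊕b20⊕b21⊕b22⊕b23⊕b28⊕b29⊕b30⊕b31 = 1⊕1⊕0⊕0⊕0⊕1⊕1⊕0⊕0⊕0⊕1⊕0⊕0⊕0⊕0⊕1 = 0
s8: b8⊕b9⊕b10⊕b11⊕b12⊕b13⊕b14⊕b15⊕b24⊕b25⊕b26⊕b27⊕b28⊕b29⊕b30⊕b31 = 1⊕0⊕1⊕0⊕0⊕1⊕1⊕0⊕1⊕1⊕1⊕1⊕0⊕0⊕0⊕1 = 1
s16: b16⊕b17⊕b18⊕b19⊕b20⊕b21⊕b22⊕b23⊕b24⊕b25⊕b26⊕b27⊕b28⊕b29⊕b30⊕b31 = 1⊕0⊕0⊕1⊕0⊕0⊕1⊕0⊕1⊕1⊕1⊕1⊕0⊕0⊕0⊕1 = 0
Syndrome (s16...s1) = 01010 → position 10.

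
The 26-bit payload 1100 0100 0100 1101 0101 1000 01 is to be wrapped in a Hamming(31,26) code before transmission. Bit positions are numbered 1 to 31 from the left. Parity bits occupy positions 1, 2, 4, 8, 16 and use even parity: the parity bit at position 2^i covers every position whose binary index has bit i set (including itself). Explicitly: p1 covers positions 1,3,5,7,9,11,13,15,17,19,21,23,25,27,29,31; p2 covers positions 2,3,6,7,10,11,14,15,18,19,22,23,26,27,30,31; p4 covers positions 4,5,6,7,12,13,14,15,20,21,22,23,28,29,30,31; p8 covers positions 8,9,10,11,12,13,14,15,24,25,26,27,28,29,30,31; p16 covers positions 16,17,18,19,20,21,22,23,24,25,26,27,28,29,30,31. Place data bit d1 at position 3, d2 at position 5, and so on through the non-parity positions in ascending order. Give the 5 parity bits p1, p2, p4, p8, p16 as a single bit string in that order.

Place data bits at non-power-of-two positions: b3=1, b5=1, b6=0, b7=0, b9=0, b10=1, b11=0, b12=0, b13=0, b14=1, b15=0, b17=0, b18=1, b19=1, b20=0, b21=1, b22=0, b23=1, b24=0, b25=1, b26=1, b27=0, b28=0, b29=0, b30=0, b31=1.
p1 = XOR of data positions {3,5,7,9,11,13,15,17,19,21,23,25,27,29,31} = 1⊕1⊕0⊕0⊕0⊕0⊕0⊕0⊕1⊕1⊕1⊕1⊕0⊕0⊕1 = 1
p2 = XOR of data positions {3,6,7,10,11,14,15,18,19,22,23,26,27,30,31} = 1⊕0⊕0⊕1⊕0⊕1⊕0⊕1⊕1⊕0⊕1⊕1⊕0⊕0⊕1 = 0
p4 = XOR of data positions {5,6,7,12,13,14,15,20,21,22,23,28,29,30,31} = 1⊕0⊕0⊕0⊕0⊕1⊕0⊕0⊕1⊕0⊕1⊕0⊕0⊕0⊕1 = 1
p8 = XOR of data positions {9,10,11,12,13,14,15,24,25,26,27,28,29,30,31} = 0⊕1⊕0⊕0⊕0⊕1⊕0⊕0⊕1⊕1⊕0⊕0⊕0⊕0⊕1 = 1
p16 = XOR of data positions {17,18,19,20,21,22,23,24,25,26,27,28,29,30,31} = 0⊕1⊕1⊕0⊕1⊕0⊕1⊕0⊕1⊕1⊕0⊕0⊕0⊕0⊕1 = 1
Parity bits p1,p2,p4,p8,p16 = 10111

10111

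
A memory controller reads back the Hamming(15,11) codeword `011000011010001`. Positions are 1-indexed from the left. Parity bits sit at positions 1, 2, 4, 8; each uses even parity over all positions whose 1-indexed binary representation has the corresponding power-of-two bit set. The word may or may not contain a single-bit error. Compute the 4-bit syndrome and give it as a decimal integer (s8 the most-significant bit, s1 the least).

s1: b1⊕b3⊕b5⊕b7⊕b9⊕b11⊕b13⊕b15 = 0⊕1⊕0⊕0⊕1⊕1⊕0⊕1 = 0
s2: b2⊕b3⊕b6⊕b7⊕b10⊕b11⊕b14⊕b15 = 1⊕1⊕0⊕0⊕0⊕1⊕0⊕1 = 0
s4: b4⊕b5⊕b6⊕b7⊕b12⊕b13⊕b14⊕b15 = 0⊕0⊕0⊕0⊕0⊕0⊕0⊕1 = 1
s8: b8⊕b9⊕b10⊕b11⊕b12⊕b13⊕b14⊕b15 = 1⊕1⊕0⊕1⊕0⊕0⊕0⊕1 = 0
Syndrome (s8...s1) = 0100 → position 4.

4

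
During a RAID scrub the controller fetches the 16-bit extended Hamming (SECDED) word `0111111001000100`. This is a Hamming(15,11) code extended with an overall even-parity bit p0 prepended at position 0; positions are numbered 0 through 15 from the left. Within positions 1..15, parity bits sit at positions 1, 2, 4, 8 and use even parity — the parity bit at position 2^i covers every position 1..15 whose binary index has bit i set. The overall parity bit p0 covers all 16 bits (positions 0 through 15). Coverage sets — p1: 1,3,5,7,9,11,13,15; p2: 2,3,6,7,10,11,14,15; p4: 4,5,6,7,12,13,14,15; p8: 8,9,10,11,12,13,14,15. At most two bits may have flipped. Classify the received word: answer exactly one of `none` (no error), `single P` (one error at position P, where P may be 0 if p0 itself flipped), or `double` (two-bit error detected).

double

s1: b1⊕b3⊕b5⊕b7⊕b9⊕b11⊕b13⊕b15 = 1⊕1⊕1⊕0⊕1⊕0⊕1⊕0 = 1
s2: b2⊕b3⊕b6⊕b7⊕b10⊕b11⊕b14⊕b15 = 1⊕1⊕1⊕0⊕0⊕0⊕0⊕0 = 1
s4: b4⊕b5⊕b6⊕b7⊕b12⊕b13⊕b14⊕b15 = 1⊕1⊕1⊕0⊕0⊕1⊕0⊕0 = 0
s8: b8⊕b9⊕b10⊕b11⊕b12⊕b13⊕b14⊕b15 = 0⊕1⊕0⊕0⊕0⊕1⊕0⊕0 = 0
Syndrome (s8...s1) = 0011 → position 3.
Overall parity (XOR of all 16 bits, including p0): 0⊕1⊕1⊕1⊕1⊕1⊕1⊕0⊕0⊕1⊕0⊕0⊕0⊕1⊕0⊕0 = 0
Overall=0, syndrome position=3 → double-bit error detected (uncorrectable).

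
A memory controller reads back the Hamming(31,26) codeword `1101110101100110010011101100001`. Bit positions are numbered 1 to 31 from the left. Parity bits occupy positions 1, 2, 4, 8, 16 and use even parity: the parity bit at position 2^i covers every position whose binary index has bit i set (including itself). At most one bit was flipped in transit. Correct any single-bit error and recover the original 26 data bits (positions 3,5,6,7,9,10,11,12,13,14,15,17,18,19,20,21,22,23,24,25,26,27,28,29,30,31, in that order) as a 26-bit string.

01100110011010010101100001

s1: b1⊕b3⊕b5⊕b7⊕b9⊕b11⊕b13⊕b15⊕b17⊕b19⊕b21⊕b23⊕b25⊕b27⊕b29⊕b31 = 1⊕0⊕1⊕0⊕0⊕1⊕0⊕1⊕0⊕0⊕1⊕1⊕1⊕0⊕0⊕1 = 0
s2: b2⊕b3⊕b6⊕b7⊕b10⊕b11⊕b14⊕b15⊕b18⊕b19⊕b22⊕b23⊕b26⊕b27⊕b30⊕b31 = 1⊕0⊕1⊕0⊕1⊕1⊕1⊕1⊕1⊕0⊕1⊕1⊕1⊕0⊕0⊕1 = 1
s4: b4⊕b5⊕b6⊕b7⊕b12⊕b13⊕b14⊕b15⊕b20⊕b21⊕b22⊕b23⊕b28⊕b29⊕b30⊕b31 = 1⊕1⊕1⊕0⊕0⊕0⊕1⊕1⊕0⊕1⊕1⊕1⊕0⊕0⊕0⊕1 = 1
s8: b8⊕b9⊕b10⊕b11⊕b12⊕b13⊕b14⊕b15⊕b24⊕b25⊕b26⊕b27⊕b28⊕b29⊕b30⊕b31 = 1⊕0⊕1⊕1⊕0⊕0⊕1⊕1⊕0⊕1⊕1⊕0⊕0⊕0⊕0⊕1 = 0
s16: b16⊕b17⊕b18⊕b19⊕b20⊕b21⊕b22⊕b23⊕b24⊕b25⊕b26⊕b27⊕b28⊕b29⊕b30⊕b31 = 0⊕0⊕1⊕0⊕0⊕1⊕1⊕1⊕0⊕1⊕1⊕0⊕0⊕0⊕0⊕1 = 1
Syndrome (s16...s1) = 10110 → position 22.
Flip bit 22: corrected codeword = 1101110101100110010010101100001
Data bits at positions 3,5,6,7,9,10,11,12,13,14,15,17,18,19,20,21,22,23,24,25,26,27,28,29,30,31: 01100110011010010101100001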